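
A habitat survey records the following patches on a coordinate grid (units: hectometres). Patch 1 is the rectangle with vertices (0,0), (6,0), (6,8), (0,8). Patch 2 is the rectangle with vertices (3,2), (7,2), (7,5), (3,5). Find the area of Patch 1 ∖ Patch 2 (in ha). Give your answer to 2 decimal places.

|Patch 1∩Patch 2|: x∈[3,6], y∈[2,5] → 3·3 = 9.
|Patch 1| = 48.
|Patch 1 ∖ Patch 2| = |Patch 1| − |Patch 1∩Patch 2| = 48 − 9 = 39.00.

39.00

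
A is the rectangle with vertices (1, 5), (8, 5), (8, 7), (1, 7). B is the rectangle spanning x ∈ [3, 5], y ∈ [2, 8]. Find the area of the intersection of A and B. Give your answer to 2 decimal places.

|A∩B|: x∈[3,5], y∈[5,7] → 2·2 = 4.

4.00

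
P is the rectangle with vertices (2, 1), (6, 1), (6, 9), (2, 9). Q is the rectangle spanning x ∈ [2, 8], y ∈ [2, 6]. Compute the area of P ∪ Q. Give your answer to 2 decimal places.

By inclusion–exclusion:
Individual areas: |P| = 32, |Q| = 24.
|P∩Q|: x∈[2,6], y∈[2,6] → 4·4 = 16.
|P ∪ Q| = 56 − 16 = 40.00.

40.00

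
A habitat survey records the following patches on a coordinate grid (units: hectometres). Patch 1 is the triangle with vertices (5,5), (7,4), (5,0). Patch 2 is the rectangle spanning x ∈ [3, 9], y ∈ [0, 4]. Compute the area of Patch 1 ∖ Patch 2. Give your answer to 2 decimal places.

|Patch 1| = 5, |Patch 1∩Patch 2| = 4.
|Patch 1 ∖ Patch 2| = |Patch 1| − |Patch 1∩Patch 2| = 5 − 4 = 1.00.

1.00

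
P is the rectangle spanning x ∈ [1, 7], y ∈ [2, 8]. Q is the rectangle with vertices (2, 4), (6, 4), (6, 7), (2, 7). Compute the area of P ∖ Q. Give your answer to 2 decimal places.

24.00

|P∩Q|: x∈[2,6], y∈[4,7] → 4·3 = 12.
|P| = 36.
|P ∖ Q| = |P| − |P∩Q| = 36 − 12 = 24.00.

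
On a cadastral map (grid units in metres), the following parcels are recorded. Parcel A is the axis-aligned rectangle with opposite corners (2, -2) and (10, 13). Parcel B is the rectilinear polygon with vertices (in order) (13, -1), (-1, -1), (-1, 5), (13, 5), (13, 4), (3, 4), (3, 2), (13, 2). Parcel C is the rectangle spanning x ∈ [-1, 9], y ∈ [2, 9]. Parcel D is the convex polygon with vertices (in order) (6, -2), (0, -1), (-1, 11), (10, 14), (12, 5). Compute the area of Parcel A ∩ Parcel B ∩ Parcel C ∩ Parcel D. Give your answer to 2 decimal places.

9.00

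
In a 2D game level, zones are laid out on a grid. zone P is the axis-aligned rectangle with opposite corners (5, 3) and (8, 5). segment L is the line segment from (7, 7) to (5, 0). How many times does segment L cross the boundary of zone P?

The segment meets the boundary at (5.857,3), (6.429,5).

2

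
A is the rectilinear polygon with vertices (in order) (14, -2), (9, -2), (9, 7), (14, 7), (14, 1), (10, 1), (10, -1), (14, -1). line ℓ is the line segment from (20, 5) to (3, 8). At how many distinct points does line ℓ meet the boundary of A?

The segment meets the boundary at (9,6.941), (14,6.059).

2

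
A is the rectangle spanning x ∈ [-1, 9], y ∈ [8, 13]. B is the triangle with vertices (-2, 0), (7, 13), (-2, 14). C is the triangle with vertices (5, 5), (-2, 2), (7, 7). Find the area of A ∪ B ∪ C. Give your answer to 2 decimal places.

85.37

By inclusion–exclusion:
Individual areas: |A| = 50, |B| = 63, |C| = 4.
|A∩B| = 31.3462.
|A∩C| = 0.
|B∩C| = 0.2812.
|A∩B∩C| = 0.
|A ∪ B ∪ C| = 117 − 31.6274 + 0 = 85.37.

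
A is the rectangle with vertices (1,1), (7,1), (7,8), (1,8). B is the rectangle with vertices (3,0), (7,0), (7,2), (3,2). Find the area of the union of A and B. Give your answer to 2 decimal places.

By inclusion–exclusion:
Individual areas: |A| = 42, |B| = 8.
|A∩B|: x∈[3,7], y∈[1,2] → 4·1 = 4.
|A ∪ B| = 50 − 4 = 46.00.

46.00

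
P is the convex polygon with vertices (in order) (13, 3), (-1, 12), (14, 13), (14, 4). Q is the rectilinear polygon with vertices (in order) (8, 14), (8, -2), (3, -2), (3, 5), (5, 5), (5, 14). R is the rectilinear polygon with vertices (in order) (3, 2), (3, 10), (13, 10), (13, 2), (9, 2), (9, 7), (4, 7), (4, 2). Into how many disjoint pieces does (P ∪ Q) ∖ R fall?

(P ∪ Q) ∖ R splits into 2 disjoint pieces (area 39.1071, area 45.6429).

2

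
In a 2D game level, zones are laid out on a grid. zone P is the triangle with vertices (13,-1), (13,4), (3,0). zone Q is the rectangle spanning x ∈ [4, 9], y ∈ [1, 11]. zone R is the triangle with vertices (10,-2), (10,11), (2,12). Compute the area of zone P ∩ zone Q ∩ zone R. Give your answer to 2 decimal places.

1.19

The intersection is the polygon with vertices (9,1), (8.286,1), (7.767,1.907), (9,2.4).
By the shoelace formula its area is 1.19.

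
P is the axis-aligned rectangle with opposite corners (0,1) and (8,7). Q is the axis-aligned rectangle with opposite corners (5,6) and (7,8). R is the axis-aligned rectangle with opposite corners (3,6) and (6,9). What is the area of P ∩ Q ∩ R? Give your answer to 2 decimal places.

The intersection is the polygon with vertices (5,6), (5,7), (6,7), (6,6).
By the shoelace formula its area is 1.00.

1.00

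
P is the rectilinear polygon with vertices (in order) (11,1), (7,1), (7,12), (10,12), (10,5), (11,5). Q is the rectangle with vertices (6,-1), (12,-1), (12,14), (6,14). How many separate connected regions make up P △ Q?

1

P △ Q is a single connected region.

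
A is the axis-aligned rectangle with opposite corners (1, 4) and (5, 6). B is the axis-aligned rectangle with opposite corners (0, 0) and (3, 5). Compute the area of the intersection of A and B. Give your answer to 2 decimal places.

|A∩B|: x∈[1,3], y∈[4,5] → 2·1 = 2.

2.00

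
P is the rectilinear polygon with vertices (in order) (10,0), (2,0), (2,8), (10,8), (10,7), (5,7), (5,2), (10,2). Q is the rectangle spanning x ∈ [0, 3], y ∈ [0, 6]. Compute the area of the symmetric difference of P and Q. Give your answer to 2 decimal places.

45.00

|P| = 39, |Q| = 18, |P∩Q| = 6.
|P △ Q| = |P| + |Q| − 2·|P∩Q| = 39 + 18 − 12 = 45.00.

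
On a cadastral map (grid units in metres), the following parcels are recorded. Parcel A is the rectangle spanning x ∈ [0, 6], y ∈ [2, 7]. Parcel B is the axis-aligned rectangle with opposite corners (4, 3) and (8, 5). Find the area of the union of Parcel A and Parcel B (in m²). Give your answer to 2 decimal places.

By inclusion–exclusion:
Individual areas: |Parcel A| = 30, |Parcel B| = 8.
|Parcel A∩Parcel B|: x∈[4,6], y∈[3,5] → 2·2 = 4.
|Parcel A ∪ Parcel B| = 38 − 4 = 34.00.

34.00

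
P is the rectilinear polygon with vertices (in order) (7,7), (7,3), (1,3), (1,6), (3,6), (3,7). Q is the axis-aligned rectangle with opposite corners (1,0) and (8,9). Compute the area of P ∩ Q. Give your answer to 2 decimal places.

The intersection is the polygon with vertices (7,3), (1,3), (1,6), (3,6), (3,7), (7,7).
By the shoelace formula its area is 22.00.

22.00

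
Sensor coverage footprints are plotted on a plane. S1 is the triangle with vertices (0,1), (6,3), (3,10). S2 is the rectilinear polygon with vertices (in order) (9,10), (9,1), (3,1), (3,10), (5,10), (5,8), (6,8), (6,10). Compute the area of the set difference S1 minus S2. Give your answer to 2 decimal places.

12.00

|S1| = 24, |S1∩S2| = 12.
|S1 ∖ S2| = |S1| − |S1∩S2| = 24 − 12 = 12.00.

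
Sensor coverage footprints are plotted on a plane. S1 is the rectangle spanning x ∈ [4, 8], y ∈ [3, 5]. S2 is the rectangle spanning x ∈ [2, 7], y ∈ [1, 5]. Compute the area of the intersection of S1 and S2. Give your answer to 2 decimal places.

|S1∩S2|: x∈[4,7], y∈[3,5] → 3·2 = 6.

6.00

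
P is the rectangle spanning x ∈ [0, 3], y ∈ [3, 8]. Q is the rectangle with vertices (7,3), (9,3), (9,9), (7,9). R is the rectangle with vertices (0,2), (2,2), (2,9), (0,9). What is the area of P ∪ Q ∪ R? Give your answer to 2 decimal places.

31.00

By inclusion–exclusion:
Individual areas: |P| = 15, |Q| = 12, |R| = 14.
|P∩Q| = 0 (no overlap).
|P∩R|: x∈[0,2], y∈[3,8] → 2·5 = 10.
|Q∩R| = 0 (no overlap).
|P∩Q∩R| = 0.
|P ∪ Q ∪ R| = 41 − 10 + 0 = 31.00.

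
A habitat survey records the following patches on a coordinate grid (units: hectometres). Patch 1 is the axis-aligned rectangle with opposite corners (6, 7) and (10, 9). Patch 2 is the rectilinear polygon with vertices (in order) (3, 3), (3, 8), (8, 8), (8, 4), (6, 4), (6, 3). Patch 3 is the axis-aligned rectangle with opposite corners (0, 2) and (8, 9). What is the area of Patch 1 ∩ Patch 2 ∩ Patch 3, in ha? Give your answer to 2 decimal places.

The intersection is the polygon with vertices (6,8), (8,8), (8,7), (6,7).
By the shoelace formula its area is 2.00.

2.00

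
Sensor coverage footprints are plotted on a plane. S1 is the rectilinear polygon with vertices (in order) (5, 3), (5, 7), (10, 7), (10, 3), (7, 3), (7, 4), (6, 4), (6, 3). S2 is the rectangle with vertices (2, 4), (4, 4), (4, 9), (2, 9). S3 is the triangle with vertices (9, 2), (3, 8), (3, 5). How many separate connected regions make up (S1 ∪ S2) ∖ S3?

3

(S1 ∪ S2) ∖ S3 splits into 3 disjoint pieces (area 0.75, area 15.5, area 7.25).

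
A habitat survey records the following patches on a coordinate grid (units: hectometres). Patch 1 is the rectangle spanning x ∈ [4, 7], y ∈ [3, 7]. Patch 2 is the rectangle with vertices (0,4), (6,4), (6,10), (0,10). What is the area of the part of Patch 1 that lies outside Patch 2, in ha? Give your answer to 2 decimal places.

|Patch 1∩Patch 2|: x∈[4,6], y∈[4,7] → 2·3 = 6.
|Patch 1| = 12.
|Patch 1 ∖ Patch 2| = |Patch 1| − |Patch 1∩Patch 2| = 12 − 6 = 6.00.

6.00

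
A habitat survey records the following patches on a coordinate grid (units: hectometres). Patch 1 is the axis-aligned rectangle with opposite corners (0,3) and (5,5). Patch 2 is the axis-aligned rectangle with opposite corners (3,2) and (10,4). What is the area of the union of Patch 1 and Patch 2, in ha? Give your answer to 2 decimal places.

22.00

By inclusion–exclusion:
Individual areas: |Patch 1| = 10, |Patch 2| = 14.
|Patch 1∩Patch 2|: x∈[3,5], y∈[3,4] → 2·1 = 2.
|Patch 1 ∪ Patch 2| = 24 − 2 = 22.00.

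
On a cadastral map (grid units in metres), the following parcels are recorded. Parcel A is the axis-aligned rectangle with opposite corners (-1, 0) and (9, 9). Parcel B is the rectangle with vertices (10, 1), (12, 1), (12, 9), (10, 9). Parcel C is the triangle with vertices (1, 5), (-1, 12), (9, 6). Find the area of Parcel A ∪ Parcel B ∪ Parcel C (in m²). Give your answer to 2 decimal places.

By inclusion–exclusion:
Individual areas: |Parcel A| = 90, |Parcel B| = 16, |Parcel C| = 29.
|Parcel A∩Parcel B| = 0 (no overlap).
|Parcel A∩Parcel C| = 22.7857.
|Parcel B∩Parcel C| = 0.
|Parcel A∩Parcel B∩Parcel C| = 0.
|Parcel A ∪ Parcel B ∪ Parcel C| = 135 − 22.7857 + 0 = 112.21.

112.21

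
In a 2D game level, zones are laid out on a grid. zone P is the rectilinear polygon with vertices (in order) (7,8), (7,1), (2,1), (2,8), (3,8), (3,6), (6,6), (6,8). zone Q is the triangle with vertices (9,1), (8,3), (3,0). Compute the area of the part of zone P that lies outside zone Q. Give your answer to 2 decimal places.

27.37

|zone P| = 29, |zone P∩zone Q| = 1.6333.
|zone P ∖ zone Q| = |zone P| − |zone P∩zone Q| = 29 − 1.6333 = 27.37.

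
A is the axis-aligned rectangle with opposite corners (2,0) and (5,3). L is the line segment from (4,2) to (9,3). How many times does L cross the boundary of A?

1

The segment meets the boundary at (5,2.2).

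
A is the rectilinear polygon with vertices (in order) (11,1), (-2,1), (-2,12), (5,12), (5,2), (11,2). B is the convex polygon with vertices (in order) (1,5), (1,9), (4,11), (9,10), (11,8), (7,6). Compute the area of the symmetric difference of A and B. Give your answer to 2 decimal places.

83.37

|A| = 83, |B| = 39.5, |A∩B| = 19.5667.
|A △ B| = |A| + |B| − 2·|A∩B| = 83 + 39.5 − 39.1333 = 83.37.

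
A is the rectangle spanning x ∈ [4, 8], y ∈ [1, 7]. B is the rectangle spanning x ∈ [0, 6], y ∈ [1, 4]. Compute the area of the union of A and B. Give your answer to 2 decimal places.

36.00

By inclusion–exclusion:
Individual areas: |A| = 24, |B| = 18.
|A∩B|: x∈[4,6], y∈[1,4] → 2·3 = 6.
|A ∪ B| = 42 − 6 = 36.00.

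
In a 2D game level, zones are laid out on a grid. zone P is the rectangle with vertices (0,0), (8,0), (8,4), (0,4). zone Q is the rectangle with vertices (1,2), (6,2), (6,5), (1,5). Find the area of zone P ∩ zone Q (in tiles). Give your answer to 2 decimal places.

10.00

|zone P∩zone Q|: x∈[1,6], y∈[2,4] → 5·2 = 10.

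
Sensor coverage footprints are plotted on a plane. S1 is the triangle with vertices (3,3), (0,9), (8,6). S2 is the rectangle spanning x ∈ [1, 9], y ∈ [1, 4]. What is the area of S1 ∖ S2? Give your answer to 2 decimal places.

18.42

|S1| = 19.5, |S1∩S2| = 1.0833.
|S1 ∖ S2| = |S1| − |S1∩S2| = 19.5 − 1.0833 = 18.42.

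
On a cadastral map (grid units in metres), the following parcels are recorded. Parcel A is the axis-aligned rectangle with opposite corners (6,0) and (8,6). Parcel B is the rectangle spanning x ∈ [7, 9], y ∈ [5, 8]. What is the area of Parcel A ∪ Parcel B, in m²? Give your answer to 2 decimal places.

By inclusion–exclusion:
Individual areas: |Parcel A| = 12, |Parcel B| = 6.
|Parcel A∩Parcel B|: x∈[7,8], y∈[5,6] → 1·1 = 1.
|Parcel A ∪ Parcel B| = 18 − 1 = 17.00.

17.00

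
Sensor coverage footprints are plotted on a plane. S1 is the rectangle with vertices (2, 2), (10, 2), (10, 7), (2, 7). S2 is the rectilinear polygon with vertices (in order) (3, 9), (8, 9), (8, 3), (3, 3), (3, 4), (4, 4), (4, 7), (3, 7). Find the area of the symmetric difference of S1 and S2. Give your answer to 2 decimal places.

|S1| = 40, |S2| = 27, |S1∩S2| = 17.
|S1 △ S2| = |S1| + |S2| − 2·|S1∩S2| = 40 + 27 − 34 = 33.00.

33.00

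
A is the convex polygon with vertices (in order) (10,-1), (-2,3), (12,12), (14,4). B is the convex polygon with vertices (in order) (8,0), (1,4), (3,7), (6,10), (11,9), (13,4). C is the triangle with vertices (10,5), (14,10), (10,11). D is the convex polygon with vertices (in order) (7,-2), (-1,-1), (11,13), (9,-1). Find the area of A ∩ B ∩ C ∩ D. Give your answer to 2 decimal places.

The intersection is the polygon with vertices (10,9.2), (10.444,9.111), (10,6).
By the shoelace formula its area is 0.71.

0.71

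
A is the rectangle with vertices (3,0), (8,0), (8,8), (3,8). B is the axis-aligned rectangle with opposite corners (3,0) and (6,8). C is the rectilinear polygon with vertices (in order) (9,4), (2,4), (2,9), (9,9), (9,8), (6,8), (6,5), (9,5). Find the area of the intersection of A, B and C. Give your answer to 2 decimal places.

The intersection is the polygon with vertices (6,5), (6,4), (3,4), (3,8), (6,8).
By the shoelace formula its area is 12.00.

12.00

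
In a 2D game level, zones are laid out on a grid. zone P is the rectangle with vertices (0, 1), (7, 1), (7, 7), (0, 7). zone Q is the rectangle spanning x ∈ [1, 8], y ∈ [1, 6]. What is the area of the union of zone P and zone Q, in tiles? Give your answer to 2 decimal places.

By inclusion–exclusion:
Individual areas: |zone P| = 42, |zone Q| = 35.
|zone P∩zone Q|: x∈[1,7], y∈[1,6] → 6·5 = 30.
|zone P ∪ zone Q| = 77 − 30 = 47.00.

47.00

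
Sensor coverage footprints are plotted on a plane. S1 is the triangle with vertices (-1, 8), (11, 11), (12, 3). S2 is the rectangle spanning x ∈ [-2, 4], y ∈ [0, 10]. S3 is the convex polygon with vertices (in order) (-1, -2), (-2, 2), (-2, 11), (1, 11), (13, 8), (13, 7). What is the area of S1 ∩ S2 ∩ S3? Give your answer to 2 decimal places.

The intersection is the polygon with vertices (4,6.077), (-1,8), (4,9.25).
By the shoelace formula its area is 7.93.

7.93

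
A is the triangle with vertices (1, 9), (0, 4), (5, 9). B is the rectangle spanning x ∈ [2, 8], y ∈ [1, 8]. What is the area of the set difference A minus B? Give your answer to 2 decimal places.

|A| = 10, |A∩B| = 2.
|A ∖ B| = |A| − |A∩B| = 10 − 2 = 8.00.

8.00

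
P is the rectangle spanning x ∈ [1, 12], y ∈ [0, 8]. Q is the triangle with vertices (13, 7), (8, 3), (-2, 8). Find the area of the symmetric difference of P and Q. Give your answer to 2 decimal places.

|P| = 88, |Q| = 32.5, |P∩Q| = 30.1167.
|P △ Q| = |P| + |Q| − 2·|P∩Q| = 88 + 32.5 − 60.2333 = 60.27.

60.27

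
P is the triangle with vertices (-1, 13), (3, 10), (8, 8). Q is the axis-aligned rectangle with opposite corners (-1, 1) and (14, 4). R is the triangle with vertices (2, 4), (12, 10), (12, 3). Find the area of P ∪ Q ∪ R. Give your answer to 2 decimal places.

78.50

By inclusion–exclusion:
Individual areas: |P| = 3.5, |Q| = 45, |R| = 35.
|P∩Q| = 0.
|P∩R| = 0.
|Q∩R| = 5.
|P∩Q∩R| = 0.
|P ∪ Q ∪ R| = 83.5 − 5 + 0 = 78.50.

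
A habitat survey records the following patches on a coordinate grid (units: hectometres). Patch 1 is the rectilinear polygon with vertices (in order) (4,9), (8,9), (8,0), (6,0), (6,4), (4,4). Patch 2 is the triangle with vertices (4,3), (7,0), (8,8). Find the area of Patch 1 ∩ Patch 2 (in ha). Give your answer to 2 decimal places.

The intersection is the polygon with vertices (6,4), (4.8,4), (8,8), (7,0), (6,1).
By the shoelace formula its area is 9.90.

9.90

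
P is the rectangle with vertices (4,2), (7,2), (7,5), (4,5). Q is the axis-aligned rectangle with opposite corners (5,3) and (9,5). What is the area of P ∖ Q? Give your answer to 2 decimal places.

5.00

|P∩Q|: x∈[5,7], y∈[3,5] → 2·2 = 4.
|P| = 9.
|P ∖ Q| = |P| − |P∩Q| = 9 − 4 = 5.00.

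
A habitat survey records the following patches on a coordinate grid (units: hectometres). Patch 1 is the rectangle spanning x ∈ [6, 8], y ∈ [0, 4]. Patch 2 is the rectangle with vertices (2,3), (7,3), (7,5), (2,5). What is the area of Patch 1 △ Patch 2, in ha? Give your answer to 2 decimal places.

16.00

|Patch 1∩Patch 2|: x∈[6,7], y∈[3,4] → 1·1 = 1.
|Patch 1 △ Patch 2| = |Patch 1| + |Patch 2| − 2·|Patch 1∩Patch 2| = 8 + 10 − 2 = 16.00.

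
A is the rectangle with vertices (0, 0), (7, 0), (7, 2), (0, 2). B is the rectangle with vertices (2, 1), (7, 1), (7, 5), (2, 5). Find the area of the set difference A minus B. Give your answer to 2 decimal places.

|A∩B|: x∈[2,7], y∈[1,2] → 5·1 = 5.
|A| = 14.
|A ∖ B| = |A| − |A∩B| = 14 − 5 = 9.00.

9.00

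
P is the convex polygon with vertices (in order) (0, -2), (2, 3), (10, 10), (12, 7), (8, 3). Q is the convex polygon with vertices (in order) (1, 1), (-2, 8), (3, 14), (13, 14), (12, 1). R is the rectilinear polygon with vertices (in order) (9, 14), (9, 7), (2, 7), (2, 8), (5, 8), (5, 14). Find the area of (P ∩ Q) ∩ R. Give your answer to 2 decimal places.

2.58

The region (P ∩ Q) ∩ R is the polygon with vertices (9,9.125), (9,7), (6.571,7).
By the shoelace formula its area is 2.58.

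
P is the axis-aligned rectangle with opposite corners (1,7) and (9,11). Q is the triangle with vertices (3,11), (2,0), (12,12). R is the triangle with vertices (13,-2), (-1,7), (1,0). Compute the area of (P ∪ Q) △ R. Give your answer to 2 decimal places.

|P ∪ Q| = 57.0894.
|(P ∪ Q) ∩ R| = 5.8736.
|(P ∪ Q) △ R| = 57.0894 + 40 − 11.7472 = 85.34.

85.34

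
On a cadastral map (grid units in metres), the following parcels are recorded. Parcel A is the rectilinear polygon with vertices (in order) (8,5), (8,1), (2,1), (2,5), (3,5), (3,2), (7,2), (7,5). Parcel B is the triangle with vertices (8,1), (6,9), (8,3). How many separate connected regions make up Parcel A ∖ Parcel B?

2

Parcel A ∖ Parcel B splits into 2 disjoint pieces (area 0.6667, area 10).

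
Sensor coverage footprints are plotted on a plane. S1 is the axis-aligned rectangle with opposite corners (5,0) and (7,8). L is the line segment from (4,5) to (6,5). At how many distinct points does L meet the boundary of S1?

The segment meets the boundary at (5,5).

1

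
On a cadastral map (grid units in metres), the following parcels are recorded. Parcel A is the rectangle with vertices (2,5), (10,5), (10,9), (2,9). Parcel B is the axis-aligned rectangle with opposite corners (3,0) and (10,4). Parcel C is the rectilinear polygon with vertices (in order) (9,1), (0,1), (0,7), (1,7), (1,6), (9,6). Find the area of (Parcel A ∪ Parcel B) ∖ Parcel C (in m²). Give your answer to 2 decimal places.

35.00

|Parcel A ∪ Parcel B| = 60.
|(Parcel A ∪ Parcel B) ∩ Parcel C| = 25.
|(Parcel A ∪ Parcel B) ∖ Parcel C| = 60 − 25 = 35.00.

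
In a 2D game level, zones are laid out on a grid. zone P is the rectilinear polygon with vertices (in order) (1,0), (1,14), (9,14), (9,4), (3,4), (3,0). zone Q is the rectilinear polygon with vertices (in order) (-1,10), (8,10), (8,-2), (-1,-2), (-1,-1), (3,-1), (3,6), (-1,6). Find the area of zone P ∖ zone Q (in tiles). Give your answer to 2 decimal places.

|zone P| = 88, |zone P∩zone Q| = 38.
|zone P ∖ zone Q| = |zone P| − |zone P∩zone Q| = 88 − 38 = 50.00.

50.00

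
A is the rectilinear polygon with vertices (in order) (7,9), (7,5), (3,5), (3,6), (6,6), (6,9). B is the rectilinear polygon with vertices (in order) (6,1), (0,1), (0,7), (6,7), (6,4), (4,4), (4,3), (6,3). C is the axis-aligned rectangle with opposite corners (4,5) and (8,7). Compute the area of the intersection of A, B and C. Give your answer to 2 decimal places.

2.00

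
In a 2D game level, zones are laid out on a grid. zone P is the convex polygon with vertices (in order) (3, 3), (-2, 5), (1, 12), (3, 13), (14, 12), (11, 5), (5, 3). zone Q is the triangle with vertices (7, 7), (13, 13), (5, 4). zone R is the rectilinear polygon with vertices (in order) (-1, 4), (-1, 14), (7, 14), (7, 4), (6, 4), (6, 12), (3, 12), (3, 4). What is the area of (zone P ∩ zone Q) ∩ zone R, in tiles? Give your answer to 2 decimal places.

The region (zone P ∩ zone Q) ∩ zone R is the polygon with vertices (6,5.125), (6,5.5), (7,7), (7,6.25).
By the shoelace formula its area is 0.56.

0.56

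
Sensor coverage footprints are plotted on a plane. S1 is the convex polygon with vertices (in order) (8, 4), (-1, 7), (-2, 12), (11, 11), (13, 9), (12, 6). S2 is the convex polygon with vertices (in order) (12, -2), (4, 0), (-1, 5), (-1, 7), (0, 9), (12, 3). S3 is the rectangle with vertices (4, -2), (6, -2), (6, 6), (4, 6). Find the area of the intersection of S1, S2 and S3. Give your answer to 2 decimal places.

2.00

The intersection is the polygon with vertices (4,5.333), (4,6), (6,6), (6,4.667).
By the shoelace formula its area is 2.00.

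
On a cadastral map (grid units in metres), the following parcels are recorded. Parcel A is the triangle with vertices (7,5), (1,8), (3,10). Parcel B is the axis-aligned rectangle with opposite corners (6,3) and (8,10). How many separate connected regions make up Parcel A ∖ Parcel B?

Parcel A ∖ Parcel B is a single connected region.

1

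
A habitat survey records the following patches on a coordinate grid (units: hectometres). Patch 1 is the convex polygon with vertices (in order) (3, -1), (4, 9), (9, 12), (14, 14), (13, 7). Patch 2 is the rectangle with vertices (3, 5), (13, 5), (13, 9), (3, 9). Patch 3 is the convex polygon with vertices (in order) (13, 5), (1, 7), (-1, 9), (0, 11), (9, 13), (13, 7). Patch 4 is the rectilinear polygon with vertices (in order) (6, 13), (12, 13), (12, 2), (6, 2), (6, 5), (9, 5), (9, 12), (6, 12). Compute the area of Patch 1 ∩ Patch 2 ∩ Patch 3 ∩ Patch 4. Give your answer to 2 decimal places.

10.11

The intersection is the polygon with vertices (12,8.5), (12,6.2), (10.931,5.345), (9,5.667), (9,9), (11.667,9).
By the shoelace formula its area is 10.11.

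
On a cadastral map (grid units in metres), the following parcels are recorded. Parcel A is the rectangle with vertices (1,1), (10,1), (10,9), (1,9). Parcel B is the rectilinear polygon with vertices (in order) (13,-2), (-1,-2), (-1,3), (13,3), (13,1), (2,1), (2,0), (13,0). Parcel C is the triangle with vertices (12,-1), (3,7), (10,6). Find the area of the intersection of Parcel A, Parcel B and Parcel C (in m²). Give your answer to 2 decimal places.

The intersection is the polygon with vertices (9.75,1), (7.5,3), (10,3), (10,1).
By the shoelace formula its area is 2.75.

2.75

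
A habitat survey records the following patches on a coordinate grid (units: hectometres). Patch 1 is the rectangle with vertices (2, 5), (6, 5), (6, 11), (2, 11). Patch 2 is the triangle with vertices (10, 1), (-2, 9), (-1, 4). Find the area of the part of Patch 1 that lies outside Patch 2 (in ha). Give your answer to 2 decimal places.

|Patch 1| = 24, |Patch 1∩Patch 2| = 1.3333.
|Patch 1 ∖ Patch 2| = |Patch 1| − |Patch 1∩Patch 2| = 24 − 1.3333 = 22.67.

22.67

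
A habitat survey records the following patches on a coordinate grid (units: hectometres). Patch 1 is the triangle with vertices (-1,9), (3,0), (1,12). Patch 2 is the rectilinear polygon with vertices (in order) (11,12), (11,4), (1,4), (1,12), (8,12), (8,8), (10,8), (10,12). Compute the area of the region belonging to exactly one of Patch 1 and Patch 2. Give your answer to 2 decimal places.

76.44

|Patch 1| = 15, |Patch 2| = 72, |Patch 1∩Patch 2| = 5.2778.
|Patch 1 △ Patch 2| = |Patch 1| + |Patch 2| − 2·|Patch 1∩Patch 2| = 15 + 72 − 10.5556 = 76.44.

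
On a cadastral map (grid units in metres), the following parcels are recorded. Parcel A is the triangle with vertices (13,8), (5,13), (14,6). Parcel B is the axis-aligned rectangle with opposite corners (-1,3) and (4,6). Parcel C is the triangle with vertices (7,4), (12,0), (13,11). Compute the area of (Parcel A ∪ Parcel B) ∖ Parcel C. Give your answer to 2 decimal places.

|Parcel A ∪ Parcel B| = 20.5.
|(Parcel A ∪ Parcel B) ∩ Parcel C| = 1.7028.
|(Parcel A ∪ Parcel B) ∖ Parcel C| = 20.5 − 1.7028 = 18.80.

18.80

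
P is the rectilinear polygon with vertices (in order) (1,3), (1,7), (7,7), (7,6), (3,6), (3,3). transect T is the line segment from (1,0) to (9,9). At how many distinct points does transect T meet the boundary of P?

The segment meets the boundary at (7,6.75), (6.333,6).

2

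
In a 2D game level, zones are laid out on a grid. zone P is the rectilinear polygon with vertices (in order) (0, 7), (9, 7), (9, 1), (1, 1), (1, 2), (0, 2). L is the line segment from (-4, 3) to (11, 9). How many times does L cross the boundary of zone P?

The segment meets the boundary at (6,7), (0,4.6).

2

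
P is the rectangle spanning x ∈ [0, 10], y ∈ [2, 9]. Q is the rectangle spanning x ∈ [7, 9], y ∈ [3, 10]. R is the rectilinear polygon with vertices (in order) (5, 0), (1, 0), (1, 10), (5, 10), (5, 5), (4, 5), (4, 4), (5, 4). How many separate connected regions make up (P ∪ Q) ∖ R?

(P ∪ Q) ∖ R splits into 2 disjoint pieces (area 38, area 7).

2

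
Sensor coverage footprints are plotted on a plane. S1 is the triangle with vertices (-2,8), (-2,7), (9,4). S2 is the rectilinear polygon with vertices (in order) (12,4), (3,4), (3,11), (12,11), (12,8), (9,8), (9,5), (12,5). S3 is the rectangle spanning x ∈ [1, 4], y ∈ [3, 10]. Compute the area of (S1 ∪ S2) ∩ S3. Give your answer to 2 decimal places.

The region (S1 ∪ S2) ∩ S3 is the polygon with vertices (3,6.182), (3,10), (4,10), (4,4), (3,4), (3,5.636), (1,6.182), (1,6.909).
By the shoelace formula its area is 7.27.

7.27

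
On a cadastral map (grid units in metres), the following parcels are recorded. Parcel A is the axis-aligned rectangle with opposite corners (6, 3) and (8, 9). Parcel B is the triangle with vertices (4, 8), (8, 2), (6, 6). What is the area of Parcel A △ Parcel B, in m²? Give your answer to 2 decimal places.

12.17

|Parcel A| = 12, |Parcel B| = 2, |Parcel A∩Parcel B| = 0.9167.
|Parcel A △ Parcel B| = |Parcel A| + |Parcel B| − 2·|Parcel A∩Parcel B| = 12 + 2 − 1.8333 = 12.17.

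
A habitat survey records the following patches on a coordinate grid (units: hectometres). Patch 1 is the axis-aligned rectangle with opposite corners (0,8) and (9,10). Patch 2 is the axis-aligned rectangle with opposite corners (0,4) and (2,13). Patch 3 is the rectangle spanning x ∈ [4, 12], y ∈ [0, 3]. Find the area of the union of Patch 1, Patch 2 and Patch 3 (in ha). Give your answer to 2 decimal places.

56.00

By inclusion–exclusion:
Individual areas: |Patch 1| = 18, |Patch 2| = 18, |Patch 3| = 24.
|Patch 1∩Patch 2|: x∈[0,2], y∈[8,10] → 2·2 = 4.
|Patch 1∩Patch 3| = 0 (no overlap).
|Patch 2∩Patch 3| = 0 (no overlap).
|Patch 1∩Patch 2∩Patch 3| = 0.
|Patch 1 ∪ Patch 2 ∪ Patch 3| = 60 − 4 + 0 = 56.00.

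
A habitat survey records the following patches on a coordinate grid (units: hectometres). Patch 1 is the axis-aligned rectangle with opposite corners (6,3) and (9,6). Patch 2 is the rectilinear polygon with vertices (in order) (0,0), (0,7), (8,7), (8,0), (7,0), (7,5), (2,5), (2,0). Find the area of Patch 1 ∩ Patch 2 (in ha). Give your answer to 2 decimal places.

The intersection is the polygon with vertices (6,6), (8,6), (8,3), (7,3), (7,5), (6,5).
By the shoelace formula its area is 4.00.

4.00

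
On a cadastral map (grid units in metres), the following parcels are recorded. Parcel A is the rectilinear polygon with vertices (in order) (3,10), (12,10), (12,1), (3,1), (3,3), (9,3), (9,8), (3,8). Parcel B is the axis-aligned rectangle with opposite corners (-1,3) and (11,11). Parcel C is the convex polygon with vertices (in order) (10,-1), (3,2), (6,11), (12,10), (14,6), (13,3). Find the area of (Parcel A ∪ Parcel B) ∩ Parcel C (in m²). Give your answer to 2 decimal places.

72.08

The region (Parcel A ∪ Parcel B) ∩ Parcel C is the polygon with vertices (12,1.667), (11.5,1), (5.333,1), (3,2), (6,11), (11,10.167), (11,10), (12,10).
By the shoelace formula its area is 72.08.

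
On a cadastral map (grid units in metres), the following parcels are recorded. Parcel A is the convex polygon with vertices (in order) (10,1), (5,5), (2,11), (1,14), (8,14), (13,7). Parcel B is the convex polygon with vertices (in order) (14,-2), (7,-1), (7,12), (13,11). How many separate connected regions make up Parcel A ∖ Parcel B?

Parcel A ∖ Parcel B is a single connected region.

1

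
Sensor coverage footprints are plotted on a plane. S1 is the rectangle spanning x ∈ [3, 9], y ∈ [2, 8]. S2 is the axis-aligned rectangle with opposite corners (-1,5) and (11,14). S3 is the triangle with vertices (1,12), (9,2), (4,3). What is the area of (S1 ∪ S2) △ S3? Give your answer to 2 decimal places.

|S1 ∪ S2| = 126.
|(S1 ∪ S2) ∩ S3| = 21.
|(S1 ∪ S2) △ S3| = 126 + 21 − 42 = 105.00.

105.00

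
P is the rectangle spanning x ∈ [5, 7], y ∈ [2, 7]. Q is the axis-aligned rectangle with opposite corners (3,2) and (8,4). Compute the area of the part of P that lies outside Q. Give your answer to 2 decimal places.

|P∩Q|: x∈[5,7], y∈[2,4] → 2·2 = 4.
|P| = 10.
|P ∖ Q| = |P| − |P∩Q| = 10 − 4 = 6.00.

6.00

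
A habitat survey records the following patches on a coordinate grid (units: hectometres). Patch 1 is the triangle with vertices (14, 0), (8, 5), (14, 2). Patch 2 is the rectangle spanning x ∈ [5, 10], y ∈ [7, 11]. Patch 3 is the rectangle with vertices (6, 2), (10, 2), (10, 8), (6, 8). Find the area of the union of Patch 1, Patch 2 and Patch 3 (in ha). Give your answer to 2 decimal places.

45.33

By inclusion–exclusion:
Individual areas: |Patch 1| = 6, |Patch 2| = 20, |Patch 3| = 24.
|Patch 1∩Patch 2| = 0.
|Patch 1∩Patch 3| = 0.6667.
|Patch 2∩Patch 3|: x∈[6,10], y∈[7,8] → 4·1 = 4.
|Patch 1∩Patch 2∩Patch 3| = 0.
|Patch 1 ∪ Patch 2 ∪ Patch 3| = 50 − 4.6667 + 0 = 45.33.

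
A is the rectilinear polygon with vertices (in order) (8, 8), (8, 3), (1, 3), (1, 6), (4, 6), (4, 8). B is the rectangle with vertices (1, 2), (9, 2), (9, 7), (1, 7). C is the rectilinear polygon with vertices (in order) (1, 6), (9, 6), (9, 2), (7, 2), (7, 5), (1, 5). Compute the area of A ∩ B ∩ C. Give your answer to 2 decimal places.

9.00

The intersection is the polygon with vertices (7,3), (7,5), (1,5), (1,6), (4,6), (8,6), (8,3).
By the shoelace formula its area is 9.00.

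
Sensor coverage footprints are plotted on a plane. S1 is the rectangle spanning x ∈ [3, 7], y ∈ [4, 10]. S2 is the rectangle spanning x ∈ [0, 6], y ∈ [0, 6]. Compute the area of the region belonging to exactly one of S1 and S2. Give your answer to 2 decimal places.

|S1∩S2|: x∈[3,6], y∈[4,6] → 3·2 = 6.
|S1 △ S2| = |S1| + |S2| − 2·|S1∩S2| = 24 + 36 − 12 = 48.00.

48.00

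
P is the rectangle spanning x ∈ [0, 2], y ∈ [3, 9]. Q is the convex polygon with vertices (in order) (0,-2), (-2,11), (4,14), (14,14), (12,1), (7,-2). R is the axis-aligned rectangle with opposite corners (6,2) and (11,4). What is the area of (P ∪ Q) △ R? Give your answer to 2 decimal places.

197.50

|P ∪ Q| = 207.5.
|(P ∪ Q) ∩ R| = 10.
|(P ∪ Q) △ R| = 207.5 + 10 − 20 = 197.50.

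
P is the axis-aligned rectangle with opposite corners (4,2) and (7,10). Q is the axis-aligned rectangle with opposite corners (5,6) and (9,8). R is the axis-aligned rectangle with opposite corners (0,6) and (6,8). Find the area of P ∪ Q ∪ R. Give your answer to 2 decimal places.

By inclusion–exclusion:
Individual areas: |P| = 24, |Q| = 8, |R| = 12.
|P∩Q|: x∈[5,7], y∈[6,8] → 2·2 = 4.
|P∩R|: x∈[4,6], y∈[6,8] → 2·2 = 4.
|Q∩R|: x∈[5,6], y∈[6,8] → 1·2 = 2.
|P∩Q∩R| = 2.
|P ∪ Q ∪ R| = 44 − 10 + 2 = 36.00.

36.00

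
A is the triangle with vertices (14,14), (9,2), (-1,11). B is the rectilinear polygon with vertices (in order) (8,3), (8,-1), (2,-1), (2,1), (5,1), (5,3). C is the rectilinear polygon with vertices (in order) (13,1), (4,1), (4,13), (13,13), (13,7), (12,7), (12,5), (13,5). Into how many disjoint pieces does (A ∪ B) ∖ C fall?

(A ∪ B) ∖ C splits into 3 disjoint pieces (area 12, area 13.75, area 2.7).

3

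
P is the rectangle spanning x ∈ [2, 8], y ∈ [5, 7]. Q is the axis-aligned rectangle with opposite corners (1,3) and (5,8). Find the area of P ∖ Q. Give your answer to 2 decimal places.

|P∩Q|: x∈[2,5], y∈[5,7] → 3·2 = 6.
|P| = 12.
|P ∖ Q| = |P| − |P∩Q| = 12 − 6 = 6.00.

6.00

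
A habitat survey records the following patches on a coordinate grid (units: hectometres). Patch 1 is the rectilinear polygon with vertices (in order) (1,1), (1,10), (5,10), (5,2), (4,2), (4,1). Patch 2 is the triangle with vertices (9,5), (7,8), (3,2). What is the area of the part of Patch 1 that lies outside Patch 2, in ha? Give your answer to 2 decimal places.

|Patch 1| = 35, |Patch 1∩Patch 2| = 2.
|Patch 1 ∖ Patch 2| = |Patch 1| − |Patch 1∩Patch 2| = 35 − 2 = 33.00.

33.00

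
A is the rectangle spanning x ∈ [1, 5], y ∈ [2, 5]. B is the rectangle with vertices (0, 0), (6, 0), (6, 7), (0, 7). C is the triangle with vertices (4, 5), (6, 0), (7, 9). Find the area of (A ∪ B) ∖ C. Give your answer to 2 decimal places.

|A ∪ B| = 42.
|(A ∪ B) ∩ C| = 7.5.
|(A ∪ B) ∖ C| = 42 − 7.5 = 34.50.

34.50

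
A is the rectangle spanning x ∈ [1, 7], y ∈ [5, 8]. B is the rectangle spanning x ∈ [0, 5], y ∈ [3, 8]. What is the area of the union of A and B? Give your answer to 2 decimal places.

By inclusion–exclusion:
Individual areas: |A| = 18, |B| = 25.
|A∩B|: x∈[1,5], y∈[5,8] → 4·3 = 12.
|A ∪ B| = 43 − 12 = 31.00.

31.00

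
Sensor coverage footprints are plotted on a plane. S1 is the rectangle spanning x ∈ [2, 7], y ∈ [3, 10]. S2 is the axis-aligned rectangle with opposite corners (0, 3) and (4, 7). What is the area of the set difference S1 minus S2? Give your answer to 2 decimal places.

|S1∩S2|: x∈[2,4], y∈[3,7] → 2·4 = 8.
|S1| = 35.
|S1 ∖ S2| = |S1| − |S1∩S2| = 35 − 8 = 27.00.

27.00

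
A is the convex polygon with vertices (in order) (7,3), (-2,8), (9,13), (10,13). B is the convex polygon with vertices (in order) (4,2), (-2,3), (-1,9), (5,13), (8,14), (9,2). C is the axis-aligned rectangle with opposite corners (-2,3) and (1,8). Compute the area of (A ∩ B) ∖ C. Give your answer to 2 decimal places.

|A ∩ B| = 50.045.
|(A ∩ B) ∩ C| = 2.3234.
|(A ∩ B) ∖ C| = 50.045 − 2.3234 = 47.72.

47.72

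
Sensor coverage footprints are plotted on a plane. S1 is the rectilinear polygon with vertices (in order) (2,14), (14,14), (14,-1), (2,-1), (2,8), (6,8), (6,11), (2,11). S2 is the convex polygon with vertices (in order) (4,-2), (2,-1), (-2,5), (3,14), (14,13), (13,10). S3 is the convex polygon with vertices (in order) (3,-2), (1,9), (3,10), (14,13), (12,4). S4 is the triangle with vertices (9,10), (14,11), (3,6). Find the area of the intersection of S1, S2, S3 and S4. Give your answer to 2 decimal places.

6.93

The intersection is the polygon with vertices (13.214,10.643), (3,6), (6,8), (9,10), (13.286,10.857).
By the shoelace formula its area is 6.93.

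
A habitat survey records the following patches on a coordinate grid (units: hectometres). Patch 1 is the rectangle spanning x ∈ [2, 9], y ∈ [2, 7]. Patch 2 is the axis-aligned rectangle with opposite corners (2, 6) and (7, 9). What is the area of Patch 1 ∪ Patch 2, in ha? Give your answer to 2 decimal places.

45.00

By inclusion–exclusion:
Individual areas: |Patch 1| = 35, |Patch 2| = 15.
|Patch 1∩Patch 2|: x∈[2,7], y∈[6,7] → 5·1 = 5.
|Patch 1 ∪ Patch 2| = 50 − 5 = 45.00.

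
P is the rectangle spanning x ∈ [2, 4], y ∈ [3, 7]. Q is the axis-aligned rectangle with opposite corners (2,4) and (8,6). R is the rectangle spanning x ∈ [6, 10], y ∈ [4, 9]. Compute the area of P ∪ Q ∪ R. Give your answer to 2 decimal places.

By inclusion–exclusion:
Individual areas: |P| = 8, |Q| = 12, |R| = 20.
|P∩Q|: x∈[2,4], y∈[4,6] → 2·2 = 4.
|P∩R| = 0 (no overlap).
|Q∩R|: x∈[6,8], y∈[4,6] → 2·2 = 4.
|P∩Q∩R| = 0.
|P ∪ Q ∪ R| = 40 − 8 + 0 = 32.00.

32.00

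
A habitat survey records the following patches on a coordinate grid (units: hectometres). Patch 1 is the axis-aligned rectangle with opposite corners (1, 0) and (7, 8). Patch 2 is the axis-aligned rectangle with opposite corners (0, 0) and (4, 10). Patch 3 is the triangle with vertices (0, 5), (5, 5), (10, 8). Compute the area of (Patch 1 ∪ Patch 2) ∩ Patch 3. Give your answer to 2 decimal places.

6.15

The region (Patch 1 ∪ Patch 2) ∩ Patch 3 is the polygon with vertices (7,6.2), (5,5), (0,5), (7,7.1).
By the shoelace formula its area is 6.15.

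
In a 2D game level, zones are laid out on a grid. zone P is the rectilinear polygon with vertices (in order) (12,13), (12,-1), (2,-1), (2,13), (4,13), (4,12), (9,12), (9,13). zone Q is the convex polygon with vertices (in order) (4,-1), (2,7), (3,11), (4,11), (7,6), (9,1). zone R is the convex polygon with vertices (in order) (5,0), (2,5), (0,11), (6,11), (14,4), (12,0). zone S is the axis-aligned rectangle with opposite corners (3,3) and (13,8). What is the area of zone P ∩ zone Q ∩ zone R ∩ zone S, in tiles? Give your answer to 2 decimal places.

The intersection is the polygon with vertices (7,6), (8.2,3), (3.2,3), (3,3.333), (3,8), (5.8,8).
By the shoelace formula its area is 20.57.

20.57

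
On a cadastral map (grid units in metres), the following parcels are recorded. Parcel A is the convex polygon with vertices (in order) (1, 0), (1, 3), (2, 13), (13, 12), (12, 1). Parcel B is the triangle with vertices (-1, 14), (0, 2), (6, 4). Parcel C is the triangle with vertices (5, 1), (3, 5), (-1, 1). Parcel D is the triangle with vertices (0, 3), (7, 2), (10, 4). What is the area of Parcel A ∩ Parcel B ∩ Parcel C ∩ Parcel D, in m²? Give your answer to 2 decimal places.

0.94

The intersection is the polygon with vertices (1,3), (1.111,3.111), (3.809,3.381), (3.857,3.286), (2.1,2.7), (1,2.857).
By the shoelace formula its area is 0.94.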